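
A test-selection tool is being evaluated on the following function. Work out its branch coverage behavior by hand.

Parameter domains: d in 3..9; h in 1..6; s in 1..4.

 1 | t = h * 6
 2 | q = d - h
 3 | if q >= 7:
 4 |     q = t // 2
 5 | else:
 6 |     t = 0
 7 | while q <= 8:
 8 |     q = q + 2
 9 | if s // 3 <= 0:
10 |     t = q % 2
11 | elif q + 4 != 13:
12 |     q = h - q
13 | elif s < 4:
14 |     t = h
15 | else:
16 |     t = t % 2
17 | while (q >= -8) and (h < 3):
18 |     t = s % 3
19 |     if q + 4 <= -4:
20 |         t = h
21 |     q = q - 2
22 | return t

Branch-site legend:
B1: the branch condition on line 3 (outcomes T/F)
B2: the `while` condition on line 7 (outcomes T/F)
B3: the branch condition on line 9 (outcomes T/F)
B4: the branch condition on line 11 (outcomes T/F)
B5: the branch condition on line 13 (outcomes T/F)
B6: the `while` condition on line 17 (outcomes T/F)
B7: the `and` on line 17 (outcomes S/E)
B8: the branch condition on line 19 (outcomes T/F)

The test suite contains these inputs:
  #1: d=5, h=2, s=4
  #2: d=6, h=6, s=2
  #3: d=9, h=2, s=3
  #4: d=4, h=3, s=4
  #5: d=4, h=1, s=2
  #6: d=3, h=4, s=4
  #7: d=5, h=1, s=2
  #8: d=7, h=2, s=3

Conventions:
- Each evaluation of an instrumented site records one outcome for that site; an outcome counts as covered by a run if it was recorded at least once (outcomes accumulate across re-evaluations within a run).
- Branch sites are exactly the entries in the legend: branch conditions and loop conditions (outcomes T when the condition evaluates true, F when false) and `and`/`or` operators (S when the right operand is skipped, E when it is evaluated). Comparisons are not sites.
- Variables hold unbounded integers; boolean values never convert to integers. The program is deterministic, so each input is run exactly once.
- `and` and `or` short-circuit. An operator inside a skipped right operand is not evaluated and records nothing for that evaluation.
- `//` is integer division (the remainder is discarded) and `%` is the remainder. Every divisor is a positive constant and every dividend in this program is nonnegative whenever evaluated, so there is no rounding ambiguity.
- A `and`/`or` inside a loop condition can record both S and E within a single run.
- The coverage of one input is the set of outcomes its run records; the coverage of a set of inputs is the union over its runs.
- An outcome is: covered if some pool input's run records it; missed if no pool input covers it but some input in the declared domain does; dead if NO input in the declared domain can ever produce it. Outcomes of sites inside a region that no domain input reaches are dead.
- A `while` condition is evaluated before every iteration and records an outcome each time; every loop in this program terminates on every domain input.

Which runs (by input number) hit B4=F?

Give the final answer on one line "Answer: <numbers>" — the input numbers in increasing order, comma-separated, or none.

input #1 (d=5, h=2, s=4): records B4=F
input #2 (d=6, h=6, s=2): does not record B4=F
input #3 (d=9, h=2, s=3): does not record B4=F
input #4 (d=4, h=3, s=4): records B4=F
input #5 (d=4, h=1, s=2): does not record B4=F
input #6 (d=3, h=4, s=4): records B4=F
input #7 (d=5, h=1, s=2): does not record B4=F
input #8 (d=7, h=2, s=3): records B4=F

Answer: 1, 4, 6, 8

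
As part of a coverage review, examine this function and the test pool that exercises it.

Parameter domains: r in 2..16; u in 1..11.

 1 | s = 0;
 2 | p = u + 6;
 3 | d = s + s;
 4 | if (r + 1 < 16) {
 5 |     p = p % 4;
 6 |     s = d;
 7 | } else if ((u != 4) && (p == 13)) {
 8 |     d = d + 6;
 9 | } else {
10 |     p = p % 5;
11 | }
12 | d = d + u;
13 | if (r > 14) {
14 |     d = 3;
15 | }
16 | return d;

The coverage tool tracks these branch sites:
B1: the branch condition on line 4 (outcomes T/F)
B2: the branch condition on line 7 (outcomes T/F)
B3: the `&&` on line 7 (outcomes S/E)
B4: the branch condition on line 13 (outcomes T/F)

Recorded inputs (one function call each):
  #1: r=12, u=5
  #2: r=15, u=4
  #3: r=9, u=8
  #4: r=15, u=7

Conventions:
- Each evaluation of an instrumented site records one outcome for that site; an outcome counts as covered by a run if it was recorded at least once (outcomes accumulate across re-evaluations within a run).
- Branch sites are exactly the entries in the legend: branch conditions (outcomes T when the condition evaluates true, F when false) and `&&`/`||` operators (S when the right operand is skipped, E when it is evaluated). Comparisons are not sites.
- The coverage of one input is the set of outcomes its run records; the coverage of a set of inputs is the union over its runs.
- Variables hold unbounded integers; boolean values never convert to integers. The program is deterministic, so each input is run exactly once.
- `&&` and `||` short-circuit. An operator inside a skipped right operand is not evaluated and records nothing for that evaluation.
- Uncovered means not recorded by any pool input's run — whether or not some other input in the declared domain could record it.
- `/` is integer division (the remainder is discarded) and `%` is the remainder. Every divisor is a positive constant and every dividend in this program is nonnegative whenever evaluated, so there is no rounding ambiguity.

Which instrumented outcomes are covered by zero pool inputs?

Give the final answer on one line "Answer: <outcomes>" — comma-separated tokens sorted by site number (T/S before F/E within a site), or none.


#1 (r=12, u=5) -> covered: B1=T, B4=F
#2 (r=15, u=4) -> covered: B1=F, B2=F, B3=S, B4=T
#3 (r=9, u=8) -> covered: B1=T, B4=F
#4 (r=15, u=7) -> covered: B1=F, B2=T, B3=E, B4=T
union over the pool: B1=T, B1=F, B2=T, B2=F, B3=S, B3=E, B4=T, B4=F
uncovered (0 of 8): none
Answer: none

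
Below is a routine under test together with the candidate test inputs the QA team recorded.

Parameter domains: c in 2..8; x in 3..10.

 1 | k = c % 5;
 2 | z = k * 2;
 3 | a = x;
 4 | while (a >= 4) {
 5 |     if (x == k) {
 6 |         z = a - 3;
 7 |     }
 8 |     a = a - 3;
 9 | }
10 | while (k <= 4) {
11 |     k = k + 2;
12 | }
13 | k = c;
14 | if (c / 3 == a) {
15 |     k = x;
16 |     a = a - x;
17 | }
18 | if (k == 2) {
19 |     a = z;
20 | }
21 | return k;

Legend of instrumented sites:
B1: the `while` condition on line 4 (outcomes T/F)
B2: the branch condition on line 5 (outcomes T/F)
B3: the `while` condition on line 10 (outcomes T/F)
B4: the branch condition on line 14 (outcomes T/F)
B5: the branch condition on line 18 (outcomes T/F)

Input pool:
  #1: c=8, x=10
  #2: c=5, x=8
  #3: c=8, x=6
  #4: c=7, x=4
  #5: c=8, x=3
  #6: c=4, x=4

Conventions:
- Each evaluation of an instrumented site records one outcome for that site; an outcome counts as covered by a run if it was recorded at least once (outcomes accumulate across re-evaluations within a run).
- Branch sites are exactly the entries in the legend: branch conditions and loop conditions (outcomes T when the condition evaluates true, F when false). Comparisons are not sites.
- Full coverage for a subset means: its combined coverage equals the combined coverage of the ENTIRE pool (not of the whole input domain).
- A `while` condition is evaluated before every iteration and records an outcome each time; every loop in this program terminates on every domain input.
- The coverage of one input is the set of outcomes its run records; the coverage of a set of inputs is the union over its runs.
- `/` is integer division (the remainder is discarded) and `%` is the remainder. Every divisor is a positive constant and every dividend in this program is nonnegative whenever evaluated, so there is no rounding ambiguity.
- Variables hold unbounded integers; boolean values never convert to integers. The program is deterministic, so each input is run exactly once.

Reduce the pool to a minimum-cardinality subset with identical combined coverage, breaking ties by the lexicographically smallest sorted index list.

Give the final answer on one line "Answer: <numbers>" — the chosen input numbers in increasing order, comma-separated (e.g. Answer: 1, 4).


#1 (c=8, x=10) -> B1->T, B2->F, B1->T, B2->F, B1->T, B2->F, B1->F, B3->T, B3->F, B4->F, B5->F; covered: B1=T, B1=F, B2=F, B3=T, B3=F, B4=F, B5=F
#2 (c=5, x=8) -> B1->T, B2->F, B1->T, B2->F, B1->F, B3->T, B3->T, B3->T, B3->F, B4->F, B5->F; covered: B1=T, B1=F, B2=F, B3=T, B3=F, B4=F, B5=F
#3 (c=8, x=6) -> B1->T, B2->F, B1->F, B3->T, B3->F, B4->F, B5->F; covered: B1=T, B1=F, B2=F, B3=T, B3=F, B4=F, B5=F
#4 (c=7, x=4) -> B1->T, B2->F, B1->F, B3->T, B3->T, B3->F, B4->F, B5->F; covered: B1=T, B1=F, B2=F, B3=T, B3=F, B4=F, B5=F
#5 (c=8, x=3) -> B1->F, B3->T, B3->F, B4->F, B5->F; covered: B1=F, B3=T, B3=F, B4=F, B5=F
#6 (c=4, x=4) -> B1->T, B2->T, B1->F, B3->T, B3->F, B4->T, B5->F; covered: B1=T, B1=F, B2=T, B3=T, B3=F, B4=T, B5=F
union over all inputs: B1=T, B1=F, B2=T, B2=F, B3=T, B3=F, B4=T, B4=F, B5=F (9 outcomes)
size 1 is not enough: best union over all size-1 subsets is 7/9
at size 2, {1, 6} reaches all 9 outcomes; every lexicographically earlier size-2 subset fails
Answer: 1, 6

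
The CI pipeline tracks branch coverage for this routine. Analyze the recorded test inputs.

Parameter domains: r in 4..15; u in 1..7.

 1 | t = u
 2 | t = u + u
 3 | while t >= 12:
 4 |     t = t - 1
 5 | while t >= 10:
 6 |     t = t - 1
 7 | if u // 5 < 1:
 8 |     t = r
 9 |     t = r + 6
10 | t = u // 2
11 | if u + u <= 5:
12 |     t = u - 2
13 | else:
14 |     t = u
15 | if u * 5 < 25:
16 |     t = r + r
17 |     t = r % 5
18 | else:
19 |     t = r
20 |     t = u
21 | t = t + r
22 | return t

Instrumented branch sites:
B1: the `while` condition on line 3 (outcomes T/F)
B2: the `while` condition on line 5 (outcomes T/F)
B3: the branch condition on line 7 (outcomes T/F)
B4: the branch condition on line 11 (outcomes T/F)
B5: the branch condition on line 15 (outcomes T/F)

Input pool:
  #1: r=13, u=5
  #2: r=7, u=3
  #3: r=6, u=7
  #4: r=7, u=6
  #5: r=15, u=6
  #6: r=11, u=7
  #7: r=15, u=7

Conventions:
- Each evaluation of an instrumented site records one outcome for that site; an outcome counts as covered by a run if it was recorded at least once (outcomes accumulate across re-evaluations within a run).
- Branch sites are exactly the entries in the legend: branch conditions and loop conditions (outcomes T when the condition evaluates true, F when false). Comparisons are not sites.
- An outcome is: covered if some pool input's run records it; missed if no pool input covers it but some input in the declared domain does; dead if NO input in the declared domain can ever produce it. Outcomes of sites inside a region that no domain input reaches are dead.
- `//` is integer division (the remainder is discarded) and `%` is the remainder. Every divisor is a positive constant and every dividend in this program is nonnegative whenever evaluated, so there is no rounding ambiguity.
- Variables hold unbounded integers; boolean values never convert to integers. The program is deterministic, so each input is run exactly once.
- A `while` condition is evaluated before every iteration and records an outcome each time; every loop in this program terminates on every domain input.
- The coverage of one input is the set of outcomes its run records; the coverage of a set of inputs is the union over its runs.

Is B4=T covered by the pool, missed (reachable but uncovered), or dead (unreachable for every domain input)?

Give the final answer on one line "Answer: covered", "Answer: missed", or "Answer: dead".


no pool input records B4=T
but domain input (r=4, u=1) does record it -> reachable, so missed
Answer: missed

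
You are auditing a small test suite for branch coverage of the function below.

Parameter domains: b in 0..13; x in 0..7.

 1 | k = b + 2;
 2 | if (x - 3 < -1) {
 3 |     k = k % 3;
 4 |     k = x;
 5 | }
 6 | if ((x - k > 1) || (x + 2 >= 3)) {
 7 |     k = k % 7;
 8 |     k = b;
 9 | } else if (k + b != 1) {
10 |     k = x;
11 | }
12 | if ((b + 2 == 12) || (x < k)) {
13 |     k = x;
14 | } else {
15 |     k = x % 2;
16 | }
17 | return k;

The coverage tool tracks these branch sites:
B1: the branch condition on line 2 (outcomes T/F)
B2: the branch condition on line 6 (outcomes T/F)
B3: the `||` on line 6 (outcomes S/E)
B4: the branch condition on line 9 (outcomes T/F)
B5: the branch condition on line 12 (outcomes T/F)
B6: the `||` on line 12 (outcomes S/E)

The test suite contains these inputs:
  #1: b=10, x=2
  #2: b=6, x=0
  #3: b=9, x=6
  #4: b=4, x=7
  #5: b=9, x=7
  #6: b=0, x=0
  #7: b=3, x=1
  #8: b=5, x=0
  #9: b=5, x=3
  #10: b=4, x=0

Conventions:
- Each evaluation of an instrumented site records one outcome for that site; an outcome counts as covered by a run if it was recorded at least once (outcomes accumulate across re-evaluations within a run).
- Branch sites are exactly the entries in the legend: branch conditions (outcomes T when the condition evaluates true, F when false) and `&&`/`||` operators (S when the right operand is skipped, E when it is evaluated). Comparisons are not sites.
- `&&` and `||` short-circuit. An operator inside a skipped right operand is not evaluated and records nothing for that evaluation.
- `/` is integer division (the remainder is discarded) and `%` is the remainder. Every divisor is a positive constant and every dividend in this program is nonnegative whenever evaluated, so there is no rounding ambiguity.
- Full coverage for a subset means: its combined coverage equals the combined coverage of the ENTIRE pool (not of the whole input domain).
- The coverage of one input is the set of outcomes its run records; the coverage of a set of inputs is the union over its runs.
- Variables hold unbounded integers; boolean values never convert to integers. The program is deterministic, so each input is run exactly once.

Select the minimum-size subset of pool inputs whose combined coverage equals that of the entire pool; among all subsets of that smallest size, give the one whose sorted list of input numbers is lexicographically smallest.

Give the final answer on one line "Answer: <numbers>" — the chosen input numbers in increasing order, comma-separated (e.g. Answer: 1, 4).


input #1, b=10, x=2: outcomes B1=F, B2=T, B3=E, B5=T, B6=S
input #2, b=6, x=0: outcomes B1=T, B2=F, B3=E, B4=T, B5=F, B6=E
input #3, b=9, x=6: outcomes B1=F, B2=T, B3=E, B5=T, B6=E
input #4, b=4, x=7: outcomes B1=F, B2=T, B3=E, B5=F, B6=E
input #5, b=9, x=7: outcomes B1=F, B2=T, B3=E, B5=T, B6=E
input #6, b=0, x=0: outcomes B1=T, B2=F, B3=E, B4=T, B5=F, B6=E
input #7, b=3, x=1: outcomes B1=T, B2=T, B3=E, B5=T, B6=E
input #8, b=5, x=0: outcomes B1=T, B2=F, B3=E, B4=T, B5=F, B6=E
input #9, b=5, x=3: outcomes B1=F, B2=T, B3=E, B5=T, B6=E
input #10, b=4, x=0: outcomes B1=T, B2=F, B3=E, B4=T, B5=F, B6=E
pool-wide coverage (10 outcomes): B1=T, B1=F, B2=T, B2=F, B3=E, B4=T, B5=T, B5=F, B6=S, B6=E
every size-1 subset falls short of the 10 outcomes (best: 6/10)
size 2: inputs {1, 2} cover all 10 outcomes, and no lexicographically smaller subset of this size does
Answer: 1, 2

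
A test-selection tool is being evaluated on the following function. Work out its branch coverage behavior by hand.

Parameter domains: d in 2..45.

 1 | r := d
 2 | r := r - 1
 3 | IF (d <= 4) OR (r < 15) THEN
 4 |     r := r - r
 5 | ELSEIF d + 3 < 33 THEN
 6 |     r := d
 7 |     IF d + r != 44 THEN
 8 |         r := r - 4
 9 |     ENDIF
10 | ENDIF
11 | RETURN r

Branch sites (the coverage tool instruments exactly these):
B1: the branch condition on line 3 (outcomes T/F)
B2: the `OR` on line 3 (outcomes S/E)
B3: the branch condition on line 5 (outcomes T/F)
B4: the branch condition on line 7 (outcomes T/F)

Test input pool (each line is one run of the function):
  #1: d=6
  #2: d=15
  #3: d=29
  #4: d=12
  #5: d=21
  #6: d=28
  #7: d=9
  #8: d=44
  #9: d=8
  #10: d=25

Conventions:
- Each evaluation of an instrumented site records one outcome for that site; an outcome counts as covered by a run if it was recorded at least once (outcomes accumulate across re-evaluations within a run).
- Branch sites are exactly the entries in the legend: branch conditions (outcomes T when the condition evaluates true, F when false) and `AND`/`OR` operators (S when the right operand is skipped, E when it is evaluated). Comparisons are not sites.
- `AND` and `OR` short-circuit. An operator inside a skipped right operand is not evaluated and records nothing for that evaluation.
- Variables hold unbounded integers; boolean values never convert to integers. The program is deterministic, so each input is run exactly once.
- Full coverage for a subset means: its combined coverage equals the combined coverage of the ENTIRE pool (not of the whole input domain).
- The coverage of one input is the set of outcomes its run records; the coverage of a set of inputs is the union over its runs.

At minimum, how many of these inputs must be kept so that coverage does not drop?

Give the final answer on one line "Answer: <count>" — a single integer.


run #1 (d=6) records B1=T, B2=E
run #2 (d=15) records B1=T, B2=E
run #3 (d=29) records B1=F, B2=E, B3=T, B4=T
run #4 (d=12) records B1=T, B2=E
run #5 (d=21) records B1=F, B2=E, B3=T, B4=T
run #6 (d=28) records B1=F, B2=E, B3=T, B4=T
run #7 (d=9) records B1=T, B2=E
run #8 (d=44) records B1=F, B2=E, B3=F
run #9 (d=8) records B1=T, B2=E
run #10 (d=25) records B1=F, B2=E, B3=T, B4=T
union over all inputs: B1=T, B1=F, B2=E, B3=T, B3=F, B4=T (6 outcomes)
size 1 is not enough: best union over all size-1 subsets is 4/6
size 2 is not enough: best union over all size-2 subsets is 5/6
inputs {1, 3, 8} (size 3) cover everything; no size-3 subset with a lexicographically smaller index list covers all 6
Answer: 3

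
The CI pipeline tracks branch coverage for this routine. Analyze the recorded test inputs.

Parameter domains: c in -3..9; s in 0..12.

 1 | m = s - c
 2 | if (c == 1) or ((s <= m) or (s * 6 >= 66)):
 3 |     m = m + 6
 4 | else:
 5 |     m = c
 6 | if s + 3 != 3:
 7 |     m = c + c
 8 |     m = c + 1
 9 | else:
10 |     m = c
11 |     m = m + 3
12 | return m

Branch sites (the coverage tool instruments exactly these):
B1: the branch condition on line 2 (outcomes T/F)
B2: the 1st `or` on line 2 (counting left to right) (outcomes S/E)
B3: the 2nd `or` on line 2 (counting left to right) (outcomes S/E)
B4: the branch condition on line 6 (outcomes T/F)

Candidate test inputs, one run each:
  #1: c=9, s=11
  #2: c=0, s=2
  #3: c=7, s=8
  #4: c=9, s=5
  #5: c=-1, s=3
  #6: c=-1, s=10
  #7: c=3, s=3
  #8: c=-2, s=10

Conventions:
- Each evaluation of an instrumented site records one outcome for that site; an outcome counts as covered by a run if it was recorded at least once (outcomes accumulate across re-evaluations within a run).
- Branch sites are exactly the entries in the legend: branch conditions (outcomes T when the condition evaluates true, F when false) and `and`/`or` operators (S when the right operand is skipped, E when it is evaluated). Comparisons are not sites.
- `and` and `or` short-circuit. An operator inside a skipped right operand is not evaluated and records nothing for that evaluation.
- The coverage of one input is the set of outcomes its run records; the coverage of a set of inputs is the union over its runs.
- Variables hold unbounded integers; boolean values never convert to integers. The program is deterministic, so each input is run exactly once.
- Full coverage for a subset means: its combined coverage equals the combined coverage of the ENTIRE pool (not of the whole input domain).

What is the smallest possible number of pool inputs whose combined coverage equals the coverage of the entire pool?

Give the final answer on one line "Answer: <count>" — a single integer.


input #1 (c=9, s=11): events B2->E, B3->E, B1->T, B4->T; covers B1=T, B2=E, B3=E, B4=T
input #2 (c=0, s=2): events B2->E, B3->S, B1->T, B4->T; covers B1=T, B2=E, B3=S, B4=T
input #3 (c=7, s=8): events B2->E, B3->E, B1->F, B4->T; covers B1=F, B2=E, B3=E, B4=T
input #4 (c=9, s=5): events B2->E, B3->E, B1->F, B4->T; covers B1=F, B2=E, B3=E, B4=T
input #5 (c=-1, s=3): events B2->E, B3->S, B1->T, B4->T; covers B1=T, B2=E, B3=S, B4=T
input #6 (c=-1, s=10): events B2->E, B3->S, B1->T, B4->T; covers B1=T, B2=E, B3=S, B4=T
input #7 (c=3, s=3): events B2->E, B3->E, B1->F, B4->T; covers B1=F, B2=E, B3=E, B4=T
input #8 (c=-2, s=10): events B2->E, B3->S, B1->T, B4->T; covers B1=T, B2=E, B3=S, B4=T
the full pool covers 6 outcomes: B1=T, B1=F, B2=E, B3=S, B3=E, B4=T
size 1 is not enough: best union over all size-1 subsets is 4/6
size 2: inputs {2, 3} cover all 6 outcomes, and no lexicographically smaller subset of this size does
Answer: 2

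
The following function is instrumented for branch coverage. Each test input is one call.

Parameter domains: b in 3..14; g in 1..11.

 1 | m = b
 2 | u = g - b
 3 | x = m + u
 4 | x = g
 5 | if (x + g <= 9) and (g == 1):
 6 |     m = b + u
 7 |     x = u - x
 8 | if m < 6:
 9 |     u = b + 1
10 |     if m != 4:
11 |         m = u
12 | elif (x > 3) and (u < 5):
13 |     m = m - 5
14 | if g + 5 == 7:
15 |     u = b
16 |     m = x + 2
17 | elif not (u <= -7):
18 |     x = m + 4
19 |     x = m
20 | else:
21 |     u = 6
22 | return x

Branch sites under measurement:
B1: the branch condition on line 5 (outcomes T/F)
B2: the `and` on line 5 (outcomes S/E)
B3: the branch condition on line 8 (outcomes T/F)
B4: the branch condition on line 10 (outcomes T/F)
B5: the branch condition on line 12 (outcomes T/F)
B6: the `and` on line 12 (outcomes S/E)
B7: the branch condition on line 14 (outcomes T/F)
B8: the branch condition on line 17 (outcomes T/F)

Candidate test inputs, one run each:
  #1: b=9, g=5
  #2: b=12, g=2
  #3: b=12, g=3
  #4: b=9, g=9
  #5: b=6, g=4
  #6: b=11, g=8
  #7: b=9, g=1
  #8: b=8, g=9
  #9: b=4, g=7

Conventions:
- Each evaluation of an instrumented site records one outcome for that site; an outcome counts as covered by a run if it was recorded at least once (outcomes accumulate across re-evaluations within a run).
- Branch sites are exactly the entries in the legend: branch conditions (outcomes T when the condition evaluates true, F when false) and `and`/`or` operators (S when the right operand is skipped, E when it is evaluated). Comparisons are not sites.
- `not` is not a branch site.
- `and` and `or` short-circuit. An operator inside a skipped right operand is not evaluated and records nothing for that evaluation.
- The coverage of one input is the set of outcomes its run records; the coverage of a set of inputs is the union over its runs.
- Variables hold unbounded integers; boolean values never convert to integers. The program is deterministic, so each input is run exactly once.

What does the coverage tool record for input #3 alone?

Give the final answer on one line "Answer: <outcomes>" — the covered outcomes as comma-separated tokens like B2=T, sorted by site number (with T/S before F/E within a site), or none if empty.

Tracing the run of input #3 (b=12, g=3):
  B2->E, B1->F, B3->F, B6->S, B5->F, B7->F, B8->F
distinct outcomes covered: B1=F, B2=E, B3=F, B5=F, B6=S, B7=F, B8=F

Answer: B1=F, B2=E, B3=F, B5=F, B6=S, B7=F, B8=F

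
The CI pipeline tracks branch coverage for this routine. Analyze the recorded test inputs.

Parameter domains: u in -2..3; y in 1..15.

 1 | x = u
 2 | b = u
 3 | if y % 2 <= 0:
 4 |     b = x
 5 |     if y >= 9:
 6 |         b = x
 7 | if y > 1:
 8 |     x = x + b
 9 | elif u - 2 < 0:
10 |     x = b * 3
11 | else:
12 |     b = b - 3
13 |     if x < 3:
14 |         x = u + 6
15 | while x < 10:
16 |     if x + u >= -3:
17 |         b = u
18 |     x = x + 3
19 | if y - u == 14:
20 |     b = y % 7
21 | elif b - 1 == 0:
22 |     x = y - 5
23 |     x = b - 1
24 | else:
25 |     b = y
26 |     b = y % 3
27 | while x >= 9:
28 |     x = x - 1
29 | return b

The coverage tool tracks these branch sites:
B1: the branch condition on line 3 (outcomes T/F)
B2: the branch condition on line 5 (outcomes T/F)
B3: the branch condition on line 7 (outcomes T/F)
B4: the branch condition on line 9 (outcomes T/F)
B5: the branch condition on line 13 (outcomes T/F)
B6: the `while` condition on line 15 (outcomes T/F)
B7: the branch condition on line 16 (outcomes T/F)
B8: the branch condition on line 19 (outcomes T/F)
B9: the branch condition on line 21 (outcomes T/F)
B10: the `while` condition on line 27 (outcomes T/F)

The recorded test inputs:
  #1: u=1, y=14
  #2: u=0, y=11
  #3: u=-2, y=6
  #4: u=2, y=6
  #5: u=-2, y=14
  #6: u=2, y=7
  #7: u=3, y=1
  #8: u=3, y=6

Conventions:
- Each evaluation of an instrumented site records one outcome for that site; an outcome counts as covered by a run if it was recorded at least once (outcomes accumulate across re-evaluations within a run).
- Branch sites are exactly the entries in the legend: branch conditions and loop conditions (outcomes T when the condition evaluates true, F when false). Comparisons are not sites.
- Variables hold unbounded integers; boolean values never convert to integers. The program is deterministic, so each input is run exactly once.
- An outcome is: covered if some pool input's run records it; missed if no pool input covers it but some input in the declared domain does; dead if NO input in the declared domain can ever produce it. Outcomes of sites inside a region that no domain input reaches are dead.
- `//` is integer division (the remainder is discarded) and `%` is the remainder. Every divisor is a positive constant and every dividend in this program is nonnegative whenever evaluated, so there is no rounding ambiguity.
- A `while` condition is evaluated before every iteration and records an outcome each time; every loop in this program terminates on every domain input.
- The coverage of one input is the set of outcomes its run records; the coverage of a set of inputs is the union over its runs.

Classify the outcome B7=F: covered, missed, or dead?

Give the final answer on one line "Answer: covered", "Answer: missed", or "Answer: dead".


B7=F is recorded by pool input(s) 3, 5 -> covered
Answer: covered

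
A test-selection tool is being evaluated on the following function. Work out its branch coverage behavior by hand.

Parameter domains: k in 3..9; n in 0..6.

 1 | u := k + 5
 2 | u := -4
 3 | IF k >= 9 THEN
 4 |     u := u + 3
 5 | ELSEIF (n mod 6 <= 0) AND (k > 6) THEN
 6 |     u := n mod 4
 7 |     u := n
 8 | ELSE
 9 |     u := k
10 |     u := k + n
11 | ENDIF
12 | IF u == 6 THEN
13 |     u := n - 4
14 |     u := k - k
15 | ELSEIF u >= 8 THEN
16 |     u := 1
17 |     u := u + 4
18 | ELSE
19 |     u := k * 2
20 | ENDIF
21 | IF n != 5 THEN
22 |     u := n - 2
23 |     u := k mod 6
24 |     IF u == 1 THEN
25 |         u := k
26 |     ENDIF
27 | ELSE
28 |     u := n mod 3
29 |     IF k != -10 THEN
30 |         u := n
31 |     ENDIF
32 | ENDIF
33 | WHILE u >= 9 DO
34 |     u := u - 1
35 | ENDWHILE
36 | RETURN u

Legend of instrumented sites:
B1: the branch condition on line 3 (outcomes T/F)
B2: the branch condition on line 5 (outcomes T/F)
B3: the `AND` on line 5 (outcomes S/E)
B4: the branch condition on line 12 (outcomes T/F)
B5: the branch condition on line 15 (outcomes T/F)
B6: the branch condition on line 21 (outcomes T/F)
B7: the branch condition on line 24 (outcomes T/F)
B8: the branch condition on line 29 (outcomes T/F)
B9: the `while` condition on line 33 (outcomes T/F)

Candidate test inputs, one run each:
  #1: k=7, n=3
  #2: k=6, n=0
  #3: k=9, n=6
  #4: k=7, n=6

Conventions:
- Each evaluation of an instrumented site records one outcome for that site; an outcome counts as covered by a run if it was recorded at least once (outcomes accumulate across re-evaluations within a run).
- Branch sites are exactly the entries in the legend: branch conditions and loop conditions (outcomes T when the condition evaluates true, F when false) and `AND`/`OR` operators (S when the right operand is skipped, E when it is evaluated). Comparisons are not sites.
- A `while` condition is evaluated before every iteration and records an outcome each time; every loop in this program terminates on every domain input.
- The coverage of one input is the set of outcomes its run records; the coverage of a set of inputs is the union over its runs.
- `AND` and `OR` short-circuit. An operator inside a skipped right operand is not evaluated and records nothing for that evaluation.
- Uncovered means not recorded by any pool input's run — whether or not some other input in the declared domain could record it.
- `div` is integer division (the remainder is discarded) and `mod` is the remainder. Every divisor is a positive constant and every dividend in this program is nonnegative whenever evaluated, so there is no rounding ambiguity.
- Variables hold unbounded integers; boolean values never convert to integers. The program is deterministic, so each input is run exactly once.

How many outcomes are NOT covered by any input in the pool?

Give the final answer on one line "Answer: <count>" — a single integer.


test 1 (k=7, n=3) fires B1->F, B3->S, B2->F, B4->F, B5->T, B6->T, B7->T, B9->F; hits B1=F, B2=F, B3=S, B4=F, B5=T, B6=T, B7=T, B9=F
test 2 (k=6, n=0) fires B1->F, B3->E, B2->F, B4->T, B6->T, B7->F, B9->F; hits B1=F, B2=F, B3=E, B4=T, B6=T, B7=F, B9=F
test 3 (k=9, n=6) fires B1->T, B4->F, B5->F, B6->T, B7->F, B9->F; hits B1=T, B4=F, B5=F, B6=T, B7=F, B9=F
test 4 (k=7, n=6) fires B1->F, B3->E, B2->T, B4->T, B6->T, B7->T, B9->F; hits B1=F, B2=T, B3=E, B4=T, B6=T, B7=T, B9=F
union over the pool: B1=T, B1=F, B2=T, B2=F, B3=S, B3=E, B4=T, B4=F, B5=T, B5=F, B6=T, B7=T, B7=F, B9=F
uncovered (4 of 18): B6=F, B8=T, B8=F, B9=T
Answer: 4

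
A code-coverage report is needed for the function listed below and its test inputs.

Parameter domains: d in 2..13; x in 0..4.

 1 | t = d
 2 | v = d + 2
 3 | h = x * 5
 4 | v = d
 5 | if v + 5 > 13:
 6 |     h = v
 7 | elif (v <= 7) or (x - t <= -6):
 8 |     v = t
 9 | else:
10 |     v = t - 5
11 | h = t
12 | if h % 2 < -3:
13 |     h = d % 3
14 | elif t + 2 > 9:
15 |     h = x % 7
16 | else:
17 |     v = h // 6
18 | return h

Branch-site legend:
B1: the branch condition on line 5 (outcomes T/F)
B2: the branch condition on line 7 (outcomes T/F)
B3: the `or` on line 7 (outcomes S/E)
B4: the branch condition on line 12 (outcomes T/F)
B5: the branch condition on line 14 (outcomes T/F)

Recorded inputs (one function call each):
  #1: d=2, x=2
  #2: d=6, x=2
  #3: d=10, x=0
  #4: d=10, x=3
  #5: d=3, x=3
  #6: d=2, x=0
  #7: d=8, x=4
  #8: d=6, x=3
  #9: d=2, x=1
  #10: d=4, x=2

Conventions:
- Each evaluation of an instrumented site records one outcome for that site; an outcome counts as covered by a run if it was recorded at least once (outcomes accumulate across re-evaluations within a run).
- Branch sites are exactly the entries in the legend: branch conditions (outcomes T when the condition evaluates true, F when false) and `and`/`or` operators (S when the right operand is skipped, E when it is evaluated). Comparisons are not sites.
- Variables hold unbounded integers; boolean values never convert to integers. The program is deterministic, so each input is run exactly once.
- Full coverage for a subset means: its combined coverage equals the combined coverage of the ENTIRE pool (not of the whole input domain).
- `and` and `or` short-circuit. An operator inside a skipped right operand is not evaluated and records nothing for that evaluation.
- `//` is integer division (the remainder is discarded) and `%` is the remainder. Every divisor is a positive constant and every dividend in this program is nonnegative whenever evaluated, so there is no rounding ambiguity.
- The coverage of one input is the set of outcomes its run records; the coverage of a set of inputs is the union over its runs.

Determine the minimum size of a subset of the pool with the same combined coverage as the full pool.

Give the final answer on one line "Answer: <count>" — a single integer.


run #1 (d=2, x=2) records B1=F, B2=T, B3=S, B4=F, B5=F
run #2 (d=6, x=2) records B1=F, B2=T, B3=S, B4=F, B5=F
run #3 (d=10, x=0) records B1=T, B4=F, B5=T
run #4 (d=10, x=3) records B1=T, B4=F, B5=T
run #5 (d=3, x=3) records B1=F, B2=T, B3=S, B4=F, B5=F
run #6 (d=2, x=0) records B1=F, B2=T, B3=S, B4=F, B5=F
run #7 (d=8, x=4) records B1=F, B2=F, B3=E, B4=F, B5=T
run #8 (d=6, x=3) records B1=F, B2=T, B3=S, B4=F, B5=F
run #9 (d=2, x=1) records B1=F, B2=T, B3=S, B4=F, B5=F
run #10 (d=4, x=2) records B1=F, B2=T, B3=S, B4=F, B5=F
the full pool covers 9 outcomes: B1=T, B1=F, B2=T, B2=F, B3=S, B3=E, B4=F, B5=T, B5=F
every size-1 subset falls short of the 9 outcomes (best: 5/9)
every size-2 subset falls short of the 9 outcomes (best: 8/9)
inputs {1, 3, 7} (size 3) cover everything; no size-3 subset with a lexicographically smaller index list covers all 9
Answer: 3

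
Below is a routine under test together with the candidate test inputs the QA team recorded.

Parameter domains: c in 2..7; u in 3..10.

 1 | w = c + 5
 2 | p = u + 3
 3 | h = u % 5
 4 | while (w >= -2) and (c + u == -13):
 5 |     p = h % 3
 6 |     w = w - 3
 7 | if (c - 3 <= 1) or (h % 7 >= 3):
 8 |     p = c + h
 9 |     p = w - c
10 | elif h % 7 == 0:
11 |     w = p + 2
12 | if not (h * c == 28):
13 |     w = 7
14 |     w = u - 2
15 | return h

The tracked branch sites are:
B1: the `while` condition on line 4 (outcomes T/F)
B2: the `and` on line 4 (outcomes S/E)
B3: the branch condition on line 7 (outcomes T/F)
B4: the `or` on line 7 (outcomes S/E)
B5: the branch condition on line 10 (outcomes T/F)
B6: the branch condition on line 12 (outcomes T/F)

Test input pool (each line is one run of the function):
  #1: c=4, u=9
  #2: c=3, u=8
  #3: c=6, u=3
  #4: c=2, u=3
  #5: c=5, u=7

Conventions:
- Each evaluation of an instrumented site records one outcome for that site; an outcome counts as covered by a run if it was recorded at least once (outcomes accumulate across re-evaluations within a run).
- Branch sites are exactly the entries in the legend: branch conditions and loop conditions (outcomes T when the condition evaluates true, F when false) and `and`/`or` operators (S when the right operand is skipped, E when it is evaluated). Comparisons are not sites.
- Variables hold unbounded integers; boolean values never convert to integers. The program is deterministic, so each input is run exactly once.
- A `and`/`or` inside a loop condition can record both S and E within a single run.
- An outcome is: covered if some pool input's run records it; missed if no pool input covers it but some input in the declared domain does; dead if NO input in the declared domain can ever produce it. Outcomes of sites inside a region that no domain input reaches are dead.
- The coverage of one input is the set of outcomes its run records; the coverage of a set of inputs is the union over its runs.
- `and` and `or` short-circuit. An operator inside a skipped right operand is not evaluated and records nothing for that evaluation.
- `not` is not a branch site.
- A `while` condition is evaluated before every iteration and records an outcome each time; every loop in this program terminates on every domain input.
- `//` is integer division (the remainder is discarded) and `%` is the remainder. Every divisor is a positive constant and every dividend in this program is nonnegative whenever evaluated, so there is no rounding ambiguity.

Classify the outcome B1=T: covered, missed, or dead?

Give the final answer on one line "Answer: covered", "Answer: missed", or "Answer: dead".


no pool input records B1=T
checking all 48 inputs in the declared domain: B1=T is never recorded -> dead
Answer: dead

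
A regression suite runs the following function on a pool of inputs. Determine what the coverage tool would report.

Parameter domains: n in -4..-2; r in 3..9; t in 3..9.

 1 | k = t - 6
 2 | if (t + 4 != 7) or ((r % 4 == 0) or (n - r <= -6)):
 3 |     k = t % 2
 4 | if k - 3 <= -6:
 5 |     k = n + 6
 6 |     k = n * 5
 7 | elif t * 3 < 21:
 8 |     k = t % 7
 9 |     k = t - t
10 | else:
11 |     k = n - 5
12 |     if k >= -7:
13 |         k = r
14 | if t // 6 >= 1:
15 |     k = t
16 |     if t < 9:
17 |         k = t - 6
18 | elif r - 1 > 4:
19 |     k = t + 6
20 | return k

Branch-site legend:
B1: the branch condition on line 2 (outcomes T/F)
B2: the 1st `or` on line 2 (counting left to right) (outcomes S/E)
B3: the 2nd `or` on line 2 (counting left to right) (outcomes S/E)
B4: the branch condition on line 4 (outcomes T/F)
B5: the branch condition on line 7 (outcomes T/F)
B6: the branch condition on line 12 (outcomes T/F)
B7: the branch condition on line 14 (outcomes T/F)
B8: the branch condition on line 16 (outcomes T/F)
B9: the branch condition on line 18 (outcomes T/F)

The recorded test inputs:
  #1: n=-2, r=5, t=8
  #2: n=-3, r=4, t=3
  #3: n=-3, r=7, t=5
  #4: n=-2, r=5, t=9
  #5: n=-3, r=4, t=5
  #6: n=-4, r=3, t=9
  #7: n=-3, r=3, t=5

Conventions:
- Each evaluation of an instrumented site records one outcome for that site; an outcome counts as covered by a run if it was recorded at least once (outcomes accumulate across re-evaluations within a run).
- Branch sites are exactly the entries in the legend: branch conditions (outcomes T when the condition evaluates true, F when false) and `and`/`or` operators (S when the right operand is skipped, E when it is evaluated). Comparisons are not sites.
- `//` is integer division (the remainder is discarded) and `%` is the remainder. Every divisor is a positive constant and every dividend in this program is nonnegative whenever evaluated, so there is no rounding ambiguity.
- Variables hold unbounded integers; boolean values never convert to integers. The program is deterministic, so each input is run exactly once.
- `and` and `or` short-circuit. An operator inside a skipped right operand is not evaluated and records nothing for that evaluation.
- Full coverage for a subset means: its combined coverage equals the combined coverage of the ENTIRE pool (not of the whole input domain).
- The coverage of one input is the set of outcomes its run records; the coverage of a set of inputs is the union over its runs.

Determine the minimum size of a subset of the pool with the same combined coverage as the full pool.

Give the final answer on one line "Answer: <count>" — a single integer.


input #1, n=-2, r=5, t=8: events B2->S, B1->T, B4->F, B5->F, B6->T, B7->T, B8->T; outcomes B1=T, B2=S, B4=F, B5=F, B6=T, B7=T, B8=T
input #2, n=-3, r=4, t=3: events B2->E, B3->S, B1->T, B4->F, B5->T, B7->F, B9->F; outcomes B1=T, B2=E, B3=S, B4=F, B5=T, B7=F, B9=F
input #3, n=-3, r=7, t=5: events B2->S, B1->T, B4->F, B5->T, B7->F, B9->T; outcomes B1=T, B2=S, B4=F, B5=T, B7=F, B9=T
input #4, n=-2, r=5, t=9: events B2->S, B1->T, B4->F, B5->F, B6->T, B7->T, B8->F; outcomes B1=T, B2=S, B4=F, B5=F, B6=T, B7=T, B8=F
input #5, n=-3, r=4, t=5: events B2->S, B1->T, B4->F, B5->T, B7->F, B9->F; outcomes B1=T, B2=S, B4=F, B5=T, B7=F, B9=F
input #6, n=-4, r=3, t=9: events B2->S, B1->T, B4->F, B5->F, B6->F, B7->T, B8->F; outcomes B1=T, B2=S, B4=F, B5=F, B6=F, B7=T, B8=F
input #7, n=-3, r=3, t=5: events B2->S, B1->T, B4->F, B5->T, B7->F, B9->F; outcomes B1=T, B2=S, B4=F, B5=T, B7=F, B9=F
pool-wide coverage (15 outcomes): B1=T, B2=S, B2=E, B3=S, B4=F, B5=T, B5=F, B6=T, B6=F, B7=T, B7=F, B8=T, B8=F, B9=T, B9=F
checked all size-1 subsets: none covers 15 outcomes (max 7/15)
checked all size-2 subsets: none covers 15 outcomes (max 12/15)
checked all size-3 subsets: none covers 15 outcomes (max 14/15)
inputs {1, 2, 3, 6} (size 4) cover everything; no size-4 subset with a lexicographically smaller index list covers all 15
Answer: 4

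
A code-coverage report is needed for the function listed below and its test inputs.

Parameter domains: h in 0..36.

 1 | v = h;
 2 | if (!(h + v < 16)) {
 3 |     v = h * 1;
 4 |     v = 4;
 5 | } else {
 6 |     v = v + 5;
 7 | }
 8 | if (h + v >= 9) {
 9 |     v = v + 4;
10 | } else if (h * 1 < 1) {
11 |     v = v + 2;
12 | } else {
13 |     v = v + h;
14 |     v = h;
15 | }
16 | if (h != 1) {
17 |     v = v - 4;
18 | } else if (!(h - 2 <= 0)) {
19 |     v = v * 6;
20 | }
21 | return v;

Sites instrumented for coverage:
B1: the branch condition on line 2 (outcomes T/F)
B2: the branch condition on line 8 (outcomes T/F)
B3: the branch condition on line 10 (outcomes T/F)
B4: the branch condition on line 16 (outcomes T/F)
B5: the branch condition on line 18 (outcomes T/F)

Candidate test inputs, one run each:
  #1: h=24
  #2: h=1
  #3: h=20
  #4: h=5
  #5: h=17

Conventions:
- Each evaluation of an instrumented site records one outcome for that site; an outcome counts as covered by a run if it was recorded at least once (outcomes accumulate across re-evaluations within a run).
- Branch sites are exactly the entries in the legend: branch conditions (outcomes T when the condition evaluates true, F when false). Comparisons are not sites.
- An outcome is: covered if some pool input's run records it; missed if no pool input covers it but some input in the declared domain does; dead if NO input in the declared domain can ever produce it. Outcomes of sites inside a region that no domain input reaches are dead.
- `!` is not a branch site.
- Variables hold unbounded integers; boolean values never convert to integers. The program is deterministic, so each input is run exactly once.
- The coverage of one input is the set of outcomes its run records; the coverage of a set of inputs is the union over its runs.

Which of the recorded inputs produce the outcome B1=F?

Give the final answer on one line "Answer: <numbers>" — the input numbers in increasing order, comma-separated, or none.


input #1 (h=24): does not produce B1=F
input #2 (h=1): produces B1=F
input #3 (h=20): does not produce B1=F
input #4 (h=5): produces B1=F
input #5 (h=17): does not produce B1=F
Answer: 2, 4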